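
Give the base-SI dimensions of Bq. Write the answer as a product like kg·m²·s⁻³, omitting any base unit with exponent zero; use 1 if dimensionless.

Bq = s⁻¹.

s⁻¹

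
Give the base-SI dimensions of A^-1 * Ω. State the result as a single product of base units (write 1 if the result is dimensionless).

kg·m²·s⁻³·A⁻³

Ω = kg·m²·s⁻³·A⁻².
Combining: A⁻¹·Ω = A⁻¹ · (kg·m²·s⁻³·A⁻²) = kg·m²·s⁻³·A⁻³.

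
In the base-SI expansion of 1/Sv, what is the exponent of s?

Sv = m²·s⁻².
So Sv⁻¹ = m⁻²·s².
The exponent of s is 2.

2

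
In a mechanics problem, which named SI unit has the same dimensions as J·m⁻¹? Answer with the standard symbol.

N

J = kg·m²·s⁻².
Combining: J·m⁻¹ = (kg·m²·s⁻²) · m⁻¹ = kg·m·s⁻².
kg·m·s⁻² is the base-SI form of the newton.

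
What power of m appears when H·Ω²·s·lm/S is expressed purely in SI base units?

H = kg·m²·s⁻²·A⁻².
S = kg⁻¹·m⁻²·s³·A².
So S⁻¹ = kg·m²·s⁻³·A⁻².
Ω = kg·m²·s⁻³·A⁻².
So Ω² = kg²·m⁴·s⁻⁶·A⁻⁴.
lm = cd.
Combining: H·S⁻¹·Ω²·s·lm = (kg·m²·s⁻²·A⁻²) · (kg·m²·s⁻³·A⁻²) · (kg²·m⁴·s⁻⁶·A⁻⁴) · s · cd = kg⁴·m⁸·s⁻¹⁰·A⁻⁸·cd.
The exponent of m is 8.

8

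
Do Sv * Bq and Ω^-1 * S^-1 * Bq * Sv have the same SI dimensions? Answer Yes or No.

Yes

Left side:
  Sv = J/kg (equivalent dose = energy per mass),
      = m²·s⁻².
  Bq = 1/s = s⁻¹ (activity is decays per second).
  Combining: Sv·Bq = (m²·s⁻²) · s⁻¹ = m²·s⁻³.
Right side:
  Ω = kg·m²·s⁻³·A⁻².
  So Ω⁻¹ = kg⁻¹·m⁻²·s³·A².
  S = kg⁻¹·m⁻²·s³·A².
  So S⁻¹ = kg·m²·s⁻³·A⁻².
  Bq = s⁻¹.
  Sv = m²·s⁻².
  Combining: Ω⁻¹·S⁻¹·Bq·Sv = (kg⁻¹·m⁻²·s³·A²) · (kg·m²·s⁻³·A⁻²) · s⁻¹ · (m²·s⁻²) = m²·s⁻³.
Both reduce to m²·s⁻³.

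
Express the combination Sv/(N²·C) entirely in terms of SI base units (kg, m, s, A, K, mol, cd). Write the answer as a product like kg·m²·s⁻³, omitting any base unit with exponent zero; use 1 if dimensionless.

Sv = m²·s⁻².
N = kg·m·s⁻².
So N⁻² = kg⁻²·m⁻²·s⁴.
C = s·A.
So C⁻¹ = s⁻¹·A⁻¹.
Combining: Sv·N⁻²·C⁻¹ = (m²·s⁻²) · (kg⁻²·m⁻²·s⁴) · (s⁻¹·A⁻¹) = kg⁻²·s·A⁻¹.

kg⁻²·s·A⁻¹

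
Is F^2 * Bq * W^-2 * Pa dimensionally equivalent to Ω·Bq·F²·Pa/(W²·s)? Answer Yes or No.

Left side:
  F = kg⁻¹·m⁻²·s⁴·A².
  So F² = kg⁻²·m⁻⁴·s⁸·A⁴.
  Bq = s⁻¹.
  W = kg·m²·s⁻³.
  So W⁻² = kg⁻²·m⁻⁴·s⁶.
  Pa = kg·m⁻¹·s⁻².
  Combining: F²·Bq·W⁻²·Pa = (kg⁻²·m⁻⁴·s⁸·A⁴) · s⁻¹ · (kg⁻²·m⁻⁴·s⁶) · (kg·m⁻¹·s⁻²) = kg⁻³·m⁻⁹·s¹¹·A⁴.
Right side:
  Ω = V/A (resistance = voltage per current),
      = kg·m²·s⁻³·A⁻².
  W = J/s (power = energy per time),
      = kg·m²·s⁻³.
  So W⁻² = kg⁻²·m⁻⁴·s⁶.
  Bq = 1/s = s⁻¹ (activity is decays per second).
  F = C/V (capacitance = charge per voltage),
      = A·s/(kg·m²·s⁻³·A⁻¹) (substituting C and V),
      = kg⁻¹·m⁻²·s⁴·A².
  So F² = kg⁻²·m⁻⁴·s⁸·A⁴.
  Pa = N/m² (pressure = force per area),
      = kg·m⁻¹·s⁻².
  Combining: Ω·W⁻²·Bq·F²·Pa·s⁻¹ = (kg·m²·s⁻³·A⁻²) · (kg⁻²·m⁻⁴·s⁶) · s⁻¹ · (kg⁻²·m⁻⁴·s⁸·A⁴) · (kg·m⁻¹·s⁻²) · s⁻¹ = kg⁻²·m⁻⁷·s⁷·A².
Left is kg⁻³·m⁻⁹·s¹¹·A⁴; right is kg⁻²·m⁻⁷·s⁷·A² — different.

No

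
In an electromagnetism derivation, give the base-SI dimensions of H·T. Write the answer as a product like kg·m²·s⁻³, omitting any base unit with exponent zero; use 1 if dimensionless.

H = kg·m²·s⁻²·A⁻².
T = kg·s⁻²·A⁻¹.
Combining: H·T = (kg·m²·s⁻²·A⁻²) · (kg·s⁻²·A⁻¹) = kg²·m²·s⁻⁴·A⁻³.

kg²·m²·s⁻⁴·A⁻³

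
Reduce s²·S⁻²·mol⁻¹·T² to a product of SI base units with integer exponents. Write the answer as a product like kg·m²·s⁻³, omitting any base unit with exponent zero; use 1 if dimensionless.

S = 1/Ω (conductance is reciprocal resistance),
    = kg⁻¹·m⁻²·s³·A².
So S⁻² = kg²·m⁴·s⁻⁶·A⁻⁴.
T = Wb/m² (flux density = flux per area),
    = kg·s⁻²·A⁻¹.
So T² = kg²·s⁻⁴·A⁻².
Combining: s²·S⁻²·mol⁻¹·T² = s² · (kg²·m⁴·s⁻⁶·A⁻⁴) · mol⁻¹ · (kg²·s⁻⁴·A⁻²) = kg⁴·m⁴·s⁻⁸·A⁻⁶·mol⁻¹.

kg⁴·m⁴·s⁻⁸·A⁻⁶·mol⁻¹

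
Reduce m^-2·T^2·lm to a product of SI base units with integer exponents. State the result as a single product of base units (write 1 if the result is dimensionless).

T = kg·s⁻²·A⁻¹.
So T² = kg²·s⁻⁴·A⁻².
lm = cd.
Combining: m⁻²·T²·lm = m⁻² · (kg²·s⁻⁴·A⁻²) · cd = kg²·m⁻²·s⁻⁴·A⁻²·cd.

kg²·m⁻²·s⁻⁴·A⁻²·cd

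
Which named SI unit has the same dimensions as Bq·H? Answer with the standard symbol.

Ω

Bq = s⁻¹.
H = kg·m²·s⁻²·A⁻².
Combining: Bq·H = s⁻¹ · (kg·m²·s⁻²·A⁻²) = kg·m²·s⁻³·A⁻².
kg·m²·s⁻³·A⁻² is the base-SI form of the ohm.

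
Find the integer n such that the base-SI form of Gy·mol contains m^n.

Gy = J/kg (absorbed dose = energy per mass),
    = m²·s⁻².
Combining: Gy·mol = (m²·s⁻²) · mol = m²·s⁻²·mol.
The exponent of m is 2.

2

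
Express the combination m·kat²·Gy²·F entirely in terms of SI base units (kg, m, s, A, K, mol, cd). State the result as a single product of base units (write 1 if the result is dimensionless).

kat = mol/s = s⁻¹·mol (catalytic activity).
So kat² = s⁻²·mol².
Gy = J/kg (absorbed dose = energy per mass),
    = m²·s⁻².
So Gy² = m⁴·s⁻⁴.
F = C/V (capacitance = charge per voltage),
    = A·s/(kg·m²·s⁻³·A⁻¹) (substituting C and V),
    = kg⁻¹·m⁻²·s⁴·A².
Combining: m·kat²·Gy²·F = m · (s⁻²·mol²) · (m⁴·s⁻⁴) · (kg⁻¹·m⁻²·s⁴·A²) = kg⁻¹·m³·s⁻²·A²·mol².

kg⁻¹·m³·s⁻²·A²·mol²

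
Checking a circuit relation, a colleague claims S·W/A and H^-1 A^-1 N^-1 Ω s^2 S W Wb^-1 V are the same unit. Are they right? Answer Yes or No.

Left side:
  S = kg⁻¹·m⁻²·s³·A².
  W = kg·m²·s⁻³.
  Combining: S·A⁻¹·W = (kg⁻¹·m⁻²·s³·A²) · A⁻¹ · (kg·m²·s⁻³) = A.
Right side:
  H = Wb/A (inductance = flux per current),
      = kg·m²·s⁻²·A⁻².
  So H⁻¹ = kg⁻¹·m⁻²·s²·A².
  N = kg·m/s² = kg·m·s⁻² (force = mass × acceleration).
  So N⁻¹ = kg⁻¹·m⁻¹·s².
  Ω = V/A (resistance = voltage per current),
      = kg·m²·s⁻³·A⁻².
  S = 1/Ω (conductance is reciprocal resistance),
      = kg⁻¹·m⁻²·s³·A².
  W = J/s (power = energy per time),
      = kg·m²·s⁻³.
  Wb = V·s (flux: a volt is a weber per second),
      = kg·m²·s⁻²·A⁻¹.
  So Wb⁻¹ = kg⁻¹·m⁻²·s²·A.
  V = W/A (potential = power per current),
      = kg·m²·s⁻³·A⁻¹.
  Combining: H⁻¹·A⁻¹·N⁻¹·Ω·s²·S·W·Wb⁻¹·V = (kg⁻¹·m⁻²·s²·A²) · A⁻¹ · (kg⁻¹·m⁻¹·s²) · (kg·m²·s⁻³·A⁻²) · s² · (kg⁻¹·m⁻²·s³·A²) · (kg·m²·s⁻³) · (kg⁻¹·m⁻²·s²·A) · (kg·m²·s⁻³·A⁻¹) = kg⁻¹·m⁻¹·s²·A.
Left is A; right is kg⁻¹·m⁻¹·s²·A — different.

No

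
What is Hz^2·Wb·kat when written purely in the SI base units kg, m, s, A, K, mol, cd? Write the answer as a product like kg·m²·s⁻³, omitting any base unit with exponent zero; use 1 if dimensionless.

Hz = s⁻¹.
So Hz² = s⁻².
Wb = kg·m²·s⁻²·A⁻¹.
kat = s⁻¹·mol.
Combining: Hz²·Wb·kat = s⁻² · (kg·m²·s⁻²·A⁻¹) · (s⁻¹·mol) = kg·m²·s⁻⁵·A⁻¹·mol.

kg·m²·s⁻⁵·A⁻¹·mol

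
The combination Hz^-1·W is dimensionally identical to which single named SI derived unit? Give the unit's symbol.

J

Hz = s⁻¹.
So Hz⁻¹ = s.
W = kg·m²·s⁻³.
Combining: Hz⁻¹·W = s · (kg·m²·s⁻³) = kg·m²·s⁻².
kg·m²·s⁻² is the base-SI form of the joule.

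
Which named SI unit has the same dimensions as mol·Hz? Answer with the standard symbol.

kat

Hz = 1/s = s⁻¹ (frequency is cycles per second).
Combining: mol·Hz = mol · s⁻¹ = s⁻¹·mol.
s⁻¹·mol is the base-SI form of the katal.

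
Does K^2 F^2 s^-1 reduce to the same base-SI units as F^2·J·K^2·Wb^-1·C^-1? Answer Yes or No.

Yes

Left side:
  F = kg⁻¹·m⁻²·s⁴·A².
  So F² = kg⁻²·m⁻⁴·s⁸·A⁴.
  Combining: K²·F²·s⁻¹ = K² · (kg⁻²·m⁻⁴·s⁸·A⁴) · s⁻¹ = kg⁻²·m⁻⁴·s⁷·A⁴·K².
Right side:
  F = kg⁻¹·m⁻²·s⁴·A².
  So F² = kg⁻²·m⁻⁴·s⁸·A⁴.
  J = kg·m²·s⁻².
  Wb = kg·m²·s⁻²·A⁻¹.
  So Wb⁻¹ = kg⁻¹·m⁻²·s²·A.
  C = s·A.
  So C⁻¹ = s⁻¹·A⁻¹.
  Combining: F²·J·K²·Wb⁻¹·C⁻¹ = (kg⁻²·m⁻⁴·s⁸·A⁴) · (kg·m²·s⁻²) · K² · (kg⁻¹·m⁻²·s²·A) · (s⁻¹·A⁻¹) = kg⁻²·m⁻⁴·s⁷·A⁴·K².
Both reduce to kg⁻²·m⁻⁴·s⁷·A⁴·K².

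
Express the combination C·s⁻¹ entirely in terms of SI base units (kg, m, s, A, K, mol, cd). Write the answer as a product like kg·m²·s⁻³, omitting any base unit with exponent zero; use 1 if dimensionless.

A

C = A·s = s·A (charge = current × time).
Combining: C·s⁻¹ = (s·A) · s⁻¹ = A.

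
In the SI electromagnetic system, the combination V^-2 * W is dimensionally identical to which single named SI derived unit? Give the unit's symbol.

V = W/A (potential = power per current),
    = kg·m²·s⁻³·A⁻¹.
So V⁻² = kg⁻²·m⁻⁴·s⁶·A².
W = J/s (power = energy per time),
    = kg·m²·s⁻³.
Combining: V⁻²·W = (kg⁻²·m⁻⁴·s⁶·A²) · (kg·m²·s⁻³) = kg⁻¹·m⁻²·s³·A².
kg⁻¹·m⁻²·s³·A² is the base-SI form of the siemens.

S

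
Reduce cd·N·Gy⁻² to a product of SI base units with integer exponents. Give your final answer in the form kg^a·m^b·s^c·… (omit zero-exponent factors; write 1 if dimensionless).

N = kg·m/s² = kg·m·s⁻² (force = mass × acceleration).
Gy = J/kg (absorbed dose = energy per mass),
    = m²·s⁻².
So Gy⁻² = m⁻⁴·s⁴.
Combining: cd·N·Gy⁻² = cd · (kg·m·s⁻²) · (m⁻⁴·s⁴) = kg·m⁻³·s²·cd.

kg·m⁻³·s²·cd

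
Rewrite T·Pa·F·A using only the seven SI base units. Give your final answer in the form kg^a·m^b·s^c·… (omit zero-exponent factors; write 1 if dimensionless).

T = Wb/m² (flux density = flux per area),
    = kg·s⁻²·A⁻¹.
Pa = N/m² (pressure = force per area),
    = kg·m⁻¹·s⁻².
F = C/V (capacitance = charge per voltage),
    = A·s/(kg·m²·s⁻³·A⁻¹) (substituting C and V),
    = kg⁻¹·m⁻²·s⁴·A².
Combining: T·Pa·F·A = (kg·s⁻²·A⁻¹) · (kg·m⁻¹·s⁻²) · (kg⁻¹·m⁻²·s⁴·A²) · A = kg·m⁻³·A².

kg·m⁻³·A²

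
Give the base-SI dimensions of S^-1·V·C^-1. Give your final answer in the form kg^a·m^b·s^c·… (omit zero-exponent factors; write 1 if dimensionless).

kg²·m⁴·s⁻⁷·A⁻⁴

S = 1/Ω (conductance is reciprocal resistance),
    = kg⁻¹·m⁻²·s³·A².
So S⁻¹ = kg·m²·s⁻³·A⁻².
V = W/A (potential = power per current),
    = kg·m²·s⁻³·A⁻¹.
C = A·s = s·A (charge = current × time).
So C⁻¹ = s⁻¹·A⁻¹.
Combining: S⁻¹·V·C⁻¹ = (kg·m²·s⁻³·A⁻²) · (kg·m²·s⁻³·A⁻¹) · (s⁻¹·A⁻¹) = kg²·m⁴·s⁻⁷·A⁻⁴.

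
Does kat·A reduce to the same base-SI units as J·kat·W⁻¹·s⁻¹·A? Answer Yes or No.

Yes

Left side:
  kat = mol/s = s⁻¹·mol (catalytic activity).
  Combining: kat·A = (s⁻¹·mol) · A = s⁻¹·A·mol.
Right side:
  J = N·m (work = force × distance),
      = kg·m²·s⁻².
  kat = mol/s = s⁻¹·mol (catalytic activity).
  W = J/s (power = energy per time),
      = kg·m²·s⁻³.
  So W⁻¹ = kg⁻¹·m⁻²·s³.
  Combining: J·kat·W⁻¹·s⁻¹·A = (kg·m²·s⁻²) · (s⁻¹·mol) · (kg⁻¹·m⁻²·s³) · s⁻¹ · A = s⁻¹·A·mol.
Both reduce to s⁻¹·A·mol.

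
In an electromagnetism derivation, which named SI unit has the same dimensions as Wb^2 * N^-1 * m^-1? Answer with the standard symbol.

H

Wb = kg·m²·s⁻²·A⁻¹.
So Wb² = kg²·m⁴·s⁻⁴·A⁻².
N = kg·m·s⁻².
So N⁻¹ = kg⁻¹·m⁻¹·s².
Combining: Wb²·N⁻¹·m⁻¹ = (kg²·m⁴·s⁻⁴·A⁻²) · (kg⁻¹·m⁻¹·s²) · m⁻¹ = kg·m²·s⁻²·A⁻².
kg·m²·s⁻²·A⁻² is the base-SI form of the henry.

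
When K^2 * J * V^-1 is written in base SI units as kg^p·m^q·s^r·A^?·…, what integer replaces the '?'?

J = kg·m²·s⁻².
V = kg·m²·s⁻³·A⁻¹.
So V⁻¹ = kg⁻¹·m⁻²·s³·A.
Combining: K²·J·V⁻¹ = K² · (kg·m²·s⁻²) · (kg⁻¹·m⁻²·s³·A) = s·A·K².
The exponent of A is 1.

1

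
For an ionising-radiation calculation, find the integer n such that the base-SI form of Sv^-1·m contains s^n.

Sv = m²·s⁻².
So Sv⁻¹ = m⁻²·s².
Combining: Sv⁻¹·m = (m⁻²·s²) · m = m⁻¹·s².
The exponent of s is 2.

2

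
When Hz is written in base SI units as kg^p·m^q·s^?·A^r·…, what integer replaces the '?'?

Hz = 1/s = s⁻¹ (frequency is cycles per second).
The exponent of s is -1.

-1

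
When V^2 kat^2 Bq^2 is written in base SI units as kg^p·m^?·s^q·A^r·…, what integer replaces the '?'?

V = W/A (potential = power per current),
    = kg·m²·s⁻³·A⁻¹.
So V² = kg²·m⁴·s⁻⁶·A⁻².
kat = mol/s = s⁻¹·mol (catalytic activity).
So kat² = s⁻²·mol².
Bq = 1/s = s⁻¹ (activity is decays per second).
So Bq² = s⁻².
Combining: V²·kat²·Bq² = (kg²·m⁴·s⁻⁶·A⁻²) · (s⁻²·mol²) · s⁻² = kg²·m⁴·s⁻¹⁰·A⁻²·mol².
The exponent of m is 4.

4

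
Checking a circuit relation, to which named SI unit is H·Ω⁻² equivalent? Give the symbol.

F

H = kg·m²·s⁻²·A⁻².
Ω = kg·m²·s⁻³·A⁻².
So Ω⁻² = kg⁻²·m⁻⁴·s⁶·A⁴.
Combining: H·Ω⁻² = (kg·m²·s⁻²·A⁻²) · (kg⁻²·m⁻⁴·s⁶·A⁴) = kg⁻¹·m⁻²·s⁴·A².
kg⁻¹·m⁻²·s⁴·A² is the base-SI form of the farad.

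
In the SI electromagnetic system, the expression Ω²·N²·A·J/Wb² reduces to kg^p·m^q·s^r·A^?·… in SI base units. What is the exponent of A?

Ω = V/A (resistance = voltage per current),
    = kg·m²·s⁻³·A⁻².
So Ω² = kg²·m⁴·s⁻⁶·A⁻⁴.
N = kg·m/s² = kg·m·s⁻² (force = mass × acceleration).
So N² = kg²·m²·s⁻⁴.
Wb = V·s (flux: a volt is a weber per second),
    = kg·m²·s⁻²·A⁻¹.
So Wb⁻² = kg⁻²·m⁻⁴·s⁴·A².
J = N·m (work = force × distance),
    = kg·m²·s⁻².
Combining: Ω²·N²·A·Wb⁻²·J = (kg²·m⁴·s⁻⁶·A⁻⁴) · (kg²·m²·s⁻⁴) · A · (kg⁻²·m⁻⁴·s⁴·A²) · (kg·m²·s⁻²) = kg³·m⁴·s⁻⁸·A⁻¹.
The exponent of A is -1.

-1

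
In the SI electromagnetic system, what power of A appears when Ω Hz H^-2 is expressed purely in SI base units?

Ω = kg·m²·s⁻³·A⁻².
Hz = s⁻¹.
H = kg·m²·s⁻²·A⁻².
So H⁻² = kg⁻²·m⁻⁴·s⁴·A⁴.
Combining: Ω·Hz·H⁻² = (kg·m²·s⁻³·A⁻²) · s⁻¹ · (kg⁻²·m⁻⁴·s⁴·A⁴) = kg⁻¹·m⁻²·A².
The exponent of A is 2.

2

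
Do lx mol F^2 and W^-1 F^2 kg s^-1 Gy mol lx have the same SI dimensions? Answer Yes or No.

Left side:
  lx = lm/m² (illuminance = luminous flux per area),
      = m⁻²·cd.
  F = C/V (capacitance = charge per voltage),
      = A·s/(kg·m²·s⁻³·A⁻¹) (substituting C and V),
      = kg⁻¹·m⁻²·s⁴·A².
  So F² = kg⁻²·m⁻⁴·s⁸·A⁴.
  Combining: lx·mol·F² = (m⁻²·cd) · mol · (kg⁻²·m⁻⁴·s⁸·A⁴) = kg⁻²·m⁻⁶·s⁸·A⁴·mol·cd.
Right side:
  W = kg·m²·s⁻³.
  So W⁻¹ = kg⁻¹·m⁻²·s³.
  F = kg⁻¹·m⁻²·s⁴·A².
  So F² = kg⁻²·m⁻⁴·s⁸·A⁴.
  Gy = m²·s⁻².
  lx = m⁻²·cd.
  Combining: W⁻¹·F²·kg·s⁻¹·Gy·mol·lx = (kg⁻¹·m⁻²·s³) · (kg⁻²·m⁻⁴·s⁸·A⁴) · kg · s⁻¹ · (m²·s⁻²) · mol · (m⁻²·cd) = kg⁻²·m⁻⁶·s⁸·A⁴·mol·cd.
Both reduce to kg⁻²·m⁻⁶·s⁸·A⁴·mol·cd.

Yes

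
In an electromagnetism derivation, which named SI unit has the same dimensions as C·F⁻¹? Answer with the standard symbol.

C = A·s = s·A (charge = current × time).
F = C/V (capacitance = charge per voltage),
    = A·s/(kg·m²·s⁻³·A⁻¹) (substituting C and V),
    = kg⁻¹·m⁻²·s⁴·A².
So F⁻¹ = kg·m²·s⁻⁴·A⁻².
Combining: C·F⁻¹ = (s·A) · (kg·m²·s⁻⁴·A⁻²) = kg·m²·s⁻³·A⁻¹.
kg·m²·s⁻³·A⁻¹ is the base-SI form of the volt.

V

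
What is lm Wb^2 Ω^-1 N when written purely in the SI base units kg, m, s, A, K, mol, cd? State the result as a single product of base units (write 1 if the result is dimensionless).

kg²·m³·s⁻³·cd

lm = cd·sr = cd (luminous flux; sr is dimensionless).
Wb = V·s (flux: a volt is a weber per second),
    = kg·m²·s⁻²·A⁻¹.
So Wb² = kg²·m⁴·s⁻⁴·A⁻².
Ω = V/A (resistance = voltage per current),
    = kg·m²·s⁻³·A⁻².
So Ω⁻¹ = kg⁻¹·m⁻²·s³·A².
N = kg·m/s² = kg·m·s⁻² (force = mass × acceleration).
Combining: lm·Wb²·Ω⁻¹·N = cd · (kg²·m⁴·s⁻⁴·A⁻²) · (kg⁻¹·m⁻²·s³·A²) · (kg·m·s⁻²) = kg²·m³·s⁻³·cd.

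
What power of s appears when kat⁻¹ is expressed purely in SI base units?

1

kat = s⁻¹·mol.
So kat⁻¹ = s·mol⁻¹.
The exponent of s is 1.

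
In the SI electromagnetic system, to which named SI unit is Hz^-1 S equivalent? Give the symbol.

F

Hz = 1/s = s⁻¹ (frequency is cycles per second).
So Hz⁻¹ = s.
S = 1/Ω (conductance is reciprocal resistance),
    = kg⁻¹·m⁻²·s³·A².
Combining: Hz⁻¹·S = s · (kg⁻¹·m⁻²·s³·A²) = kg⁻¹·m⁻²·s⁴·A².
kg⁻¹·m⁻²·s⁴·A² is the base-SI form of the farad.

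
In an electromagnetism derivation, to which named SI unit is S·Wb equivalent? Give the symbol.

S = 1/Ω (conductance is reciprocal resistance),
    = kg⁻¹·m⁻²·s³·A².
Wb = V·s (flux: a volt is a weber per second),
    = kg·m²·s⁻²·A⁻¹.
Combining: S·Wb = (kg⁻¹·m⁻²·s³·A²) · (kg·m²·s⁻²·A⁻¹) = s·A.
s·A is the base-SI form of the coulomb.

C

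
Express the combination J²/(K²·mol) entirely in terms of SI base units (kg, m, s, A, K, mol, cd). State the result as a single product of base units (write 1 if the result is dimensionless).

kg²·m⁴·s⁻⁴·K⁻²·mol⁻¹

J = kg·m²·s⁻².
So J² = kg²·m⁴·s⁻⁴.
Combining: K⁻²·mol⁻¹·J² = K⁻² · mol⁻¹ · (kg²·m⁴·s⁻⁴) = kg²·m⁴·s⁻⁴·K⁻²·mol⁻¹.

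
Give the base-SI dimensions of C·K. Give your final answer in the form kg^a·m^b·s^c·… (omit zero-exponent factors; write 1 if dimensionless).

C = s·A.
Combining: C·K = (s·A) · K = s·A·K.

s·A·K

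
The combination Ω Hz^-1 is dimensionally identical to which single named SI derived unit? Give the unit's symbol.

H

Ω = kg·m²·s⁻³·A⁻².
Hz = s⁻¹.
So Hz⁻¹ = s.
Combining: Ω·Hz⁻¹ = (kg·m²·s⁻³·A⁻²) · s = kg·m²·s⁻²·A⁻².
kg·m²·s⁻²·A⁻² is the base-SI form of the henry.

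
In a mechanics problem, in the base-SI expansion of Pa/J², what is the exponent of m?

J = N·m (work = force × distance),
    = kg·m²·s⁻².
So J⁻² = kg⁻²·m⁻⁴·s⁴.
Pa = N/m² (pressure = force per area),
    = kg·m⁻¹·s⁻².
Combining: J⁻²·Pa = (kg⁻²·m⁻⁴·s⁴) · (kg·m⁻¹·s⁻²) = kg⁻¹·m⁻⁵·s².
The exponent of m is -5.

-5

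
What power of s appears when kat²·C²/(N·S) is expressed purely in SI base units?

-1

kat = mol/s = s⁻¹·mol (catalytic activity).
So kat² = s⁻²·mol².
N = kg·m/s² = kg·m·s⁻² (force = mass × acceleration).
So N⁻¹ = kg⁻¹·m⁻¹·s².
C = A·s = s·A (charge = current × time).
So C² = s²·A².
S = 1/Ω (conductance is reciprocal resistance),
    = kg⁻¹·m⁻²·s³·A².
So S⁻¹ = kg·m²·s⁻³·A⁻².
Combining: kat²·N⁻¹·C²·S⁻¹ = (s⁻²·mol²) · (kg⁻¹·m⁻¹·s²) · (s²·A²) · (kg·m²·s⁻³·A⁻²) = m·s⁻¹·mol².
The exponent of s is -1.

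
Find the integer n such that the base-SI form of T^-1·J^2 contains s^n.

-2

T = Wb/m² (flux density = flux per area),
    = kg·s⁻²·A⁻¹.
So T⁻¹ = kg⁻¹·s²·A.
J = N·m (work = force × distance),
    = kg·m²·s⁻².
So J² = kg²·m⁴·s⁻⁴.
Combining: T⁻¹·J² = (kg⁻¹·s²·A) · (kg²·m⁴·s⁻⁴) = kg·m⁴·s⁻²·A.
The exponent of s is -2.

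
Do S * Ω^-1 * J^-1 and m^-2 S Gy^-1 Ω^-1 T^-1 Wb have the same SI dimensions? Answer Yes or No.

No

Left side:
  S = kg⁻¹·m⁻²·s³·A².
  Ω = kg·m²·s⁻³·A⁻².
  So Ω⁻¹ = kg⁻¹·m⁻²·s³·A².
  J = kg·m²·s⁻².
  So J⁻¹ = kg⁻¹·m⁻²·s².
  Combining: S·Ω⁻¹·J⁻¹ = (kg⁻¹·m⁻²·s³·A²) · (kg⁻¹·m⁻²·s³·A²) · (kg⁻¹·m⁻²·s²) = kg⁻³·m⁻⁶·s⁸·A⁴.
Right side:
  S = kg⁻¹·m⁻²·s³·A².
  Gy = m²·s⁻².
  So Gy⁻¹ = m⁻²·s².
  Ω = kg·m²·s⁻³·A⁻².
  So Ω⁻¹ = kg⁻¹·m⁻²·s³·A².
  T = kg·s⁻²·A⁻¹.
  So T⁻¹ = kg⁻¹·s²·A.
  Wb = kg·m²·s⁻²·A⁻¹.
  Combining: m⁻²·S·Gy⁻¹·Ω⁻¹·T⁻¹·Wb = m⁻² · (kg⁻¹·m⁻²·s³·A²) · (m⁻²·s²) · (kg⁻¹·m⁻²·s³·A²) · (kg⁻¹·s²·A) · (kg·m²·s⁻²·A⁻¹) = kg⁻²·m⁻⁶·s⁸·A⁴.
Left is kg⁻³·m⁻⁶·s⁸·A⁴; right is kg⁻²·m⁻⁶·s⁸·A⁴ — different.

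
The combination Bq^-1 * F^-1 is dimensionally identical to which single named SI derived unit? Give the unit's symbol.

Bq = 1/s = s⁻¹ (activity is decays per second).
So Bq⁻¹ = s.
F = C/V (capacitance = charge per voltage),
    = A·s/(kg·m²·s⁻³·A⁻¹) (substituting C and V),
    = kg⁻¹·m⁻²·s⁴·A².
So F⁻¹ = kg·m²·s⁻⁴·A⁻².
Combining: Bq⁻¹·F⁻¹ = s · (kg·m²·s⁻⁴·A⁻²) = kg·m²·s⁻³·A⁻².
kg·m²·s⁻³·A⁻² is the base-SI form of the ohm.

Ω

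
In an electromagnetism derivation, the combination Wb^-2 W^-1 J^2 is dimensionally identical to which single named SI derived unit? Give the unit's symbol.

S

Wb = kg·m²·s⁻²·A⁻¹.
So Wb⁻² = kg⁻²·m⁻⁴·s⁴·A².
W = kg·m²·s⁻³.
So W⁻¹ = kg⁻¹·m⁻²·s³.
J = kg·m²·s⁻².
So J² = kg²·m⁴·s⁻⁴.
Combining: Wb⁻²·W⁻¹·J² = (kg⁻²·m⁻⁴·s⁴·A²) · (kg⁻¹·m⁻²·s³) · (kg²·m⁴·s⁻⁴) = kg⁻¹·m⁻²·s³·A².
kg⁻¹·m⁻²·s³·A² is the base-SI form of the siemens.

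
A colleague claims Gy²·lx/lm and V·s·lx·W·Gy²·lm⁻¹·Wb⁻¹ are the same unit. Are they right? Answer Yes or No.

Left side:
  lm = cd·sr = cd (luminous flux; sr is dimensionless).
  So lm⁻¹ = cd⁻¹.
  Gy = J/kg (absorbed dose = energy per mass),
      = m²·s⁻².
  So Gy² = m⁴·s⁻⁴.
  lx = lm/m² (illuminance = luminous flux per area),
      = m⁻²·cd.
  Combining: lm⁻¹·Gy²·lx = cd⁻¹ · (m⁴·s⁻⁴) · (m⁻²·cd) = m²·s⁻⁴.
Right side:
  V = W/A (potential = power per current),
      = kg·m²·s⁻³·A⁻¹.
  lx = lm/m² (illuminance = luminous flux per area),
      = m⁻²·cd.
  W = J/s (power = energy per time),
      = kg·m²·s⁻³.
  Gy = J/kg (absorbed dose = energy per mass),
      = m²·s⁻².
  So Gy² = m⁴·s⁻⁴.
  lm = cd·sr = cd (luminous flux; sr is dimensionless).
  So lm⁻¹ = cd⁻¹.
  Wb = V·s (flux: a volt is a weber per second),
      = kg·m²·s⁻²·A⁻¹.
  So Wb⁻¹ = kg⁻¹·m⁻²·s²·A.
  Combining: V·s·lx·W·Gy²·lm⁻¹·Wb⁻¹ = (kg·m²·s⁻³·A⁻¹) · s · (m⁻²·cd) · (kg·m²·s⁻³) · (m⁴·s⁻⁴) · cd⁻¹ · (kg⁻¹·m⁻²·s²·A) = kg·m⁴·s⁻⁷.
Left is m²·s⁻⁴; right is kg·m⁴·s⁻⁷ — different.

No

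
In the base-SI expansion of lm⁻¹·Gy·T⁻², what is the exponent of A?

lm = cd.
So lm⁻¹ = cd⁻¹.
Gy = m²·s⁻².
T = kg·s⁻²·A⁻¹.
So T⁻² = kg⁻²·s⁴·A².
Combining: lm⁻¹·Gy·T⁻² = cd⁻¹ · (m²·s⁻²) · (kg⁻²·s⁴·A²) = kg⁻²·m²·s²·A²·cd⁻¹.
The exponent of A is 2.

2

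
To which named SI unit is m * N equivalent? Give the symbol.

N = kg·m/s² = kg·m·s⁻² (force = mass × acceleration).
Combining: m·N = m · (kg·m·s⁻²) = kg·m²·s⁻².
kg·m²·s⁻² is the base-SI form of the joule.

J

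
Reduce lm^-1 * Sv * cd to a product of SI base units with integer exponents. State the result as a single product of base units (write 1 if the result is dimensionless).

m²·s⁻²

lm = cd.
So lm⁻¹ = cd⁻¹.
Sv = m²·s⁻².
Combining: lm⁻¹·Sv·cd = cd⁻¹ · (m²·s⁻²) · cd = m²·s⁻².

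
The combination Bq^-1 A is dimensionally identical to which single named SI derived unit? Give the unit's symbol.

Bq = s⁻¹.
So Bq⁻¹ = s.
Combining: Bq⁻¹·A = s · A = s·A.
s·A is the base-SI form of the coulomb.

C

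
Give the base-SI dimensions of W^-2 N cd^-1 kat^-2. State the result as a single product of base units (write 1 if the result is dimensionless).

W = J/s (power = energy per time),
    = kg·m²·s⁻³.
So W⁻² = kg⁻²·m⁻⁴·s⁶.
N = kg·m/s² = kg·m·s⁻² (force = mass × acceleration).
kat = mol/s = s⁻¹·mol (catalytic activity).
So kat⁻² = s²·mol⁻².
Combining: W⁻²·N·cd⁻¹·kat⁻² = (kg⁻²·m⁻⁴·s⁶) · (kg·m·s⁻²) · cd⁻¹ · (s²·mol⁻²) = kg⁻¹·m⁻³·s⁶·mol⁻²·cd⁻¹.

kg⁻¹·m⁻³·s⁶·mol⁻²·cd⁻¹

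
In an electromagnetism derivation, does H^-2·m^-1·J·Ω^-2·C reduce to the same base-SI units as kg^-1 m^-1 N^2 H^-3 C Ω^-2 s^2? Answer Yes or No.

No

Left side:
  H = kg·m²·s⁻²·A⁻².
  So H⁻² = kg⁻²·m⁻⁴·s⁴·A⁴.
  J = kg·m²·s⁻².
  Ω = kg·m²·s⁻³·A⁻².
  So Ω⁻² = kg⁻²·m⁻⁴·s⁶·A⁴.
  C = s·A.
  Combining: H⁻²·m⁻¹·J·Ω⁻²·C = (kg⁻²·m⁻⁴·s⁴·A⁴) · m⁻¹ · (kg·m²·s⁻²) · (kg⁻²·m⁻⁴·s⁶·A⁴) · (s·A) = kg⁻³·m⁻⁷·s⁹·A⁹.
Right side:
  N = kg·m/s² = kg·m·s⁻² (force = mass × acceleration).
  So N² = kg²·m²·s⁻⁴.
  H = Wb/A (inductance = flux per current),
      = kg·m²·s⁻²·A⁻².
  So H⁻³ = kg⁻³·m⁻⁶·s⁶·A⁶.
  C = A·s = s·A (charge = current × time).
  Ω = V/A (resistance = voltage per current),
      = kg·m²·s⁻³·A⁻².
  So Ω⁻² = kg⁻²·m⁻⁴·s⁶·A⁴.
  Combining: kg⁻¹·m⁻¹·N²·H⁻³·C·Ω⁻²·s² = kg⁻¹ · m⁻¹ · (kg²·m²·s⁻⁴) · (kg⁻³·m⁻⁶·s⁶·A⁶) · (s·A) · (kg⁻²·m⁻⁴·s⁶·A⁴) · s² = kg⁻⁴·m⁻⁹·s¹¹·A¹¹.
Left is kg⁻³·m⁻⁷·s⁹·A⁹; right is kg⁻⁴·m⁻⁹·s¹¹·A¹¹ — different.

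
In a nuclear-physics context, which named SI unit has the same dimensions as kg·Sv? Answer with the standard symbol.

Sv = m²·s⁻².
Combining: kg·Sv = kg · (m²·s⁻²) = kg·m²·s⁻².
kg·m²·s⁻² is the base-SI form of the joule.

J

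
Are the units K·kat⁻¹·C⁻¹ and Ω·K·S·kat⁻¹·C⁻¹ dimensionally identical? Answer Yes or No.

Left side:
  kat = mol/s = s⁻¹·mol (catalytic activity).
  So kat⁻¹ = s·mol⁻¹.
  C = A·s = s·A (charge = current × time).
  So C⁻¹ = s⁻¹·A⁻¹.
  Combining: K·kat⁻¹·C⁻¹ = K · (s·mol⁻¹) · (s⁻¹·A⁻¹) = A⁻¹·K·mol⁻¹.
Right side:
  Ω = kg·m²·s⁻³·A⁻².
  S = kg⁻¹·m⁻²·s³·A².
  kat = s⁻¹·mol.
  So kat⁻¹ = s·mol⁻¹.
  C = s·A.
  So C⁻¹ = s⁻¹·A⁻¹.
  Combining: Ω·K·S·kat⁻¹·C⁻¹ = (kg·m²·s⁻³·A⁻²) · K · (kg⁻¹·m⁻²·s³·A²) · (s·mol⁻¹) · (s⁻¹·A⁻¹) = A⁻¹·K·mol⁻¹.
Both reduce to A⁻¹·K·mol⁻¹.

Yes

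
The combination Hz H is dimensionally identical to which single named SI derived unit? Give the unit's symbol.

Ω

Hz = s⁻¹.
H = kg·m²·s⁻²·A⁻².
Combining: Hz·H = s⁻¹ · (kg·m²·s⁻²·A⁻²) = kg·m²·s⁻³·A⁻².
kg·m²·s⁻³·A⁻² is the base-SI form of the ohm.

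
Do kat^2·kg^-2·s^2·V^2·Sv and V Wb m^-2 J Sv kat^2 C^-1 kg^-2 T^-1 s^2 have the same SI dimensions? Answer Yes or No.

Yes

Left side:
  kat = s⁻¹·mol.
  So kat² = s⁻²·mol².
  V = kg·m²·s⁻³·A⁻¹.
  So V² = kg²·m⁴·s⁻⁶·A⁻².
  Sv = m²·s⁻².
  Combining: kat²·kg⁻²·s²·V²·Sv = (s⁻²·mol²) · kg⁻² · s² · (kg²·m⁴·s⁻⁶·A⁻²) · (m²·s⁻²) = m⁶·s⁻⁸·A⁻²·mol².
Right side:
  V = kg·m²·s⁻³·A⁻¹.
  Wb = kg·m²·s⁻²·A⁻¹.
  J = kg·m²·s⁻².
  Sv = m²·s⁻².
  kat = s⁻¹·mol.
  So kat² = s⁻²·mol².
  C = s·A.
  So C⁻¹ = s⁻¹·A⁻¹.
  T = kg·s⁻²·A⁻¹.
  So T⁻¹ = kg⁻¹·s²·A.
  Combining: V·Wb·m⁻²·J·Sv·kat²·C⁻¹·kg⁻²·T⁻¹·s² = (kg·m²·s⁻³·A⁻¹) · (kg·m²·s⁻²·A⁻¹) · m⁻² · (kg·m²·s⁻²) · (m²·s⁻²) · (s⁻²·mol²) · (s⁻¹·A⁻¹) · kg⁻² · (kg⁻¹·s²·A) · s² = m⁶·s⁻⁸·A⁻²·mol².
Both reduce to m⁶·s⁻⁸·A⁻²·mol².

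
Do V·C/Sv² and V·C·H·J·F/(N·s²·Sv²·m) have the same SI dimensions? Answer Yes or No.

Yes

Left side:
  V = W/A (potential = power per current),
      = kg·m²·s⁻³·A⁻¹.
  C = A·s = s·A (charge = current × time).
  Sv = J/kg (equivalent dose = energy per mass),
      = m²·s⁻².
  So Sv⁻² = m⁻⁴·s⁴.
  Combining: V·C·Sv⁻² = (kg·m²·s⁻³·A⁻¹) · (s·A) · (m⁻⁴·s⁴) = kg·m⁻²·s².
Right side:
  N = kg·m/s² = kg·m·s⁻² (force = mass × acceleration).
  So N⁻¹ = kg⁻¹·m⁻¹·s².
  Sv = J/kg (equivalent dose = energy per mass),
      = m²·s⁻².
  So Sv⁻² = m⁻⁴·s⁴.
  V = W/A (potential = power per current),
      = kg·m²·s⁻³·A⁻¹.
  C = A·s = s·A (charge = current × time).
  H = Wb/A (inductance = flux per current),
      = kg·m²·s⁻²·A⁻².
  J = N·m (work = force × distance),
      = kg·m²·s⁻².
  F = C/V (capacitance = charge per voltage),
      = A·s/(kg·m²·s⁻³·A⁻¹) (substituting C and V),
      = kg⁻¹·m⁻²·s⁴·A².
  Combining: N⁻¹·s⁻²·Sv⁻²·V·C·H·J·F·m⁻¹ = (kg⁻¹·m⁻¹·s²) · s⁻² · (m⁻⁴·s⁴) · (kg·m²·s⁻³·A⁻¹) · (s·A) · (kg·m²·s⁻²·A⁻²) · (kg·m²·s⁻²) · (kg⁻¹·m⁻²·s⁴·A²) · m⁻¹ = kg·m⁻²·s².
Both reduce to kg·m⁻²·s².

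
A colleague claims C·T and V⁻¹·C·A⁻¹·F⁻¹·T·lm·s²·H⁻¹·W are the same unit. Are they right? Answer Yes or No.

Left side:
  C = A·s = s·A (charge = current × time).
  T = Wb/m² (flux density = flux per area),
      = kg·s⁻²·A⁻¹.
  Combining: C·T = (s·A) · (kg·s⁻²·A⁻¹) = kg·s⁻¹.
Right side:
  V = kg·m²·s⁻³·A⁻¹.
  So V⁻¹ = kg⁻¹·m⁻²·s³·A.
  C = s·A.
  F = kg⁻¹·m⁻²·s⁴·A².
  So F⁻¹ = kg·m²·s⁻⁴·A⁻².
  T = kg·s⁻²·A⁻¹.
  lm = cd.
  H = kg·m²·s⁻²·A⁻².
  So H⁻¹ = kg⁻¹·m⁻²·s²·A².
  W = kg·m²·s⁻³.
  Combining: V⁻¹·C·A⁻¹·F⁻¹·T·lm·s²·H⁻¹·W = (kg⁻¹·m⁻²·s³·A) · (s·A) · A⁻¹ · (kg·m²·s⁻⁴·A⁻²) · (kg·s⁻²·A⁻¹) · cd · s² · (kg⁻¹·m⁻²·s²·A²) · (kg·m²·s⁻³) = kg·s⁻¹·cd.
Left is kg·s⁻¹; right is kg·s⁻¹·cd — different.

No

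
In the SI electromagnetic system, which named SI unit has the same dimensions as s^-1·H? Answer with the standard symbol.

H = Wb/A (inductance = flux per current),
    = kg·m²·s⁻²·A⁻².
Combining: s⁻¹·H = s⁻¹ · (kg·m²·s⁻²·A⁻²) = kg·m²·s⁻³·A⁻².
kg·m²·s⁻³·A⁻² is the base-SI form of the ohm.

Ω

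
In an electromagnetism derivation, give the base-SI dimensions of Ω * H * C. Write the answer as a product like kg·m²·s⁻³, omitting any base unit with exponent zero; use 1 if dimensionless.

kg²·m⁴·s⁻⁴·A⁻³

Ω = kg·m²·s⁻³·A⁻².
H = kg·m²·s⁻²·A⁻².
C = s·A.
Combining: Ω·H·C = (kg·m²·s⁻³·A⁻²) · (kg·m²·s⁻²·A⁻²) · (s·A) = kg²·m⁴·s⁻⁴·A⁻³.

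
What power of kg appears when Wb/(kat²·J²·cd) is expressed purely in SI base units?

kat = s⁻¹·mol.
So kat⁻² = s²·mol⁻².
J = kg·m²·s⁻².
So J⁻² = kg⁻²·m⁻⁴·s⁴.
Wb = kg·m²·s⁻²·A⁻¹.
Combining: kat⁻²·J⁻²·Wb·cd⁻¹ = (s²·mol⁻²) · (kg⁻²·m⁻⁴·s⁴) · (kg·m²·s⁻²·A⁻¹) · cd⁻¹ = kg⁻¹·m⁻²·s⁴·A⁻¹·mol⁻²·cd⁻¹.
The exponent of kg is -1.

-1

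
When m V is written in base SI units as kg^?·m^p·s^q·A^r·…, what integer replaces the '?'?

1

V = W/A (potential = power per current),
    = kg·m²·s⁻³·A⁻¹.
Combining: m·V = m · (kg·m²·s⁻³·A⁻¹) = kg·m³·s⁻³·A⁻¹.
The exponent of kg is 1.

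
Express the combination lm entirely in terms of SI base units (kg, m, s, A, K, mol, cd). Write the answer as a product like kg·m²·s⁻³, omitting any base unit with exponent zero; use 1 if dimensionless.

cd

lm = cd·sr = cd (luminous flux; sr is dimensionless).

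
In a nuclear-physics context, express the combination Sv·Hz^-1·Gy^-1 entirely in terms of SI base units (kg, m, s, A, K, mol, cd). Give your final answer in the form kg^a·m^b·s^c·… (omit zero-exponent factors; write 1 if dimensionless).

s

Sv = J/kg (equivalent dose = energy per mass),
    = m²·s⁻².
Hz = 1/s = s⁻¹ (frequency is cycles per second).
So Hz⁻¹ = s.
Gy = J/kg (absorbed dose = energy per mass),
    = m²·s⁻².
So Gy⁻¹ = m⁻²·s².
Combining: Sv·Hz⁻¹·Gy⁻¹ = (m²·s⁻²) · s · (m⁻²·s²) = s.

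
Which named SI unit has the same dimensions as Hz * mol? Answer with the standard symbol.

Hz = 1/s = s⁻¹ (frequency is cycles per second).
Combining: Hz·mol = s⁻¹ · mol = s⁻¹·mol.
s⁻¹·mol is the base-SI form of the katal.

kat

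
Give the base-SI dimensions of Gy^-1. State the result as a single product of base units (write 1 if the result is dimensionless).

Gy = J/kg (absorbed dose = energy per mass),
    = m²·s⁻².
So Gy⁻¹ = m⁻²·s².

m⁻²·s²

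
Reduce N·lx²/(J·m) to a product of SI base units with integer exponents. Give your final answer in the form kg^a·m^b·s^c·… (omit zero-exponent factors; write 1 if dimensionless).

N = kg·m·s⁻².
lx = m⁻²·cd.
So lx² = m⁻⁴·cd².
J = kg·m²·s⁻².
So J⁻¹ = kg⁻¹·m⁻²·s².
Combining: N·lx²·J⁻¹·m⁻¹ = (kg·m·s⁻²) · (m⁻⁴·cd²) · (kg⁻¹·m⁻²·s²) · m⁻¹ = m⁻⁶·cd².

m⁻⁶·cd²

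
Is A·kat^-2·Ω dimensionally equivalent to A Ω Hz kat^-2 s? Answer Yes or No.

Yes

Left side:
  kat = mol/s = s⁻¹·mol (catalytic activity).
  So kat⁻² = s²·mol⁻².
  Ω = V/A (resistance = voltage per current),
      = kg·m²·s⁻³·A⁻².
  Combining: A·kat⁻²·Ω = A · (s²·mol⁻²) · (kg·m²·s⁻³·A⁻²) = kg·m²·s⁻¹·A⁻¹·mol⁻².
Right side:
  Ω = V/A (resistance = voltage per current),
      = kg·m²·s⁻³·A⁻².
  Hz = 1/s = s⁻¹ (frequency is cycles per second).
  kat = mol/s = s⁻¹·mol (catalytic activity).
  So kat⁻² = s²·mol⁻².
  Combining: A·Ω·Hz·kat⁻²·s = A · (kg·m²·s⁻³·A⁻²) · s⁻¹ · (s²·mol⁻²) · s = kg·m²·s⁻¹·A⁻¹·mol⁻².
Both reduce to kg·m²·s⁻¹·A⁻¹·mol⁻².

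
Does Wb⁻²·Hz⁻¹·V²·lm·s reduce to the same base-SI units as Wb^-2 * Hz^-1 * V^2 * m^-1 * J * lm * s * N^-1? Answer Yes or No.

Left side:
  Wb = V·s (flux: a volt is a weber per second),
      = kg·m²·s⁻²·A⁻¹.
  So Wb⁻² = kg⁻²·m⁻⁴·s⁴·A².
  Hz = 1/s = s⁻¹ (frequency is cycles per second).
  So Hz⁻¹ = s.
  V = W/A (potential = power per current),
      = kg·m²·s⁻³·A⁻¹.
  So V² = kg²·m⁴·s⁻⁶·A⁻².
  lm = cd·sr = cd (luminous flux; sr is dimensionless).
  Combining: Wb⁻²·Hz⁻¹·V²·lm·s = (kg⁻²·m⁻⁴·s⁴·A²) · s · (kg²·m⁴·s⁻⁶·A⁻²) · cd · s = cd.
Right side:
  Wb = kg·m²·s⁻²·A⁻¹.
  So Wb⁻² = kg⁻²·m⁻⁴·s⁴·A².
  Hz = s⁻¹.
  So Hz⁻¹ = s.
  V = kg·m²·s⁻³·A⁻¹.
  So V² = kg²·m⁴·s⁻⁶·A⁻².
  J = kg·m²·s⁻².
  lm = cd.
  N = kg·m·s⁻².
  So N⁻¹ = kg⁻¹·m⁻¹·s².
  Combining: Wb⁻²·Hz⁻¹·V²·m⁻¹·J·lm·s·N⁻¹ = (kg⁻²·m⁻⁴·s⁴·A²) · s · (kg²·m⁴·s⁻⁶·A⁻²) · m⁻¹ · (kg·m²·s⁻²) · cd · s · (kg⁻¹·m⁻¹·s²) = cd.
Both reduce to cd.

Yes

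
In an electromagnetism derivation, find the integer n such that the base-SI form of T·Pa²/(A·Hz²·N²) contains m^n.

-4

T = Wb/m² (flux density = flux per area),
    = kg·s⁻²·A⁻¹.
Hz = 1/s = s⁻¹ (frequency is cycles per second).
So Hz⁻² = s².
N = kg·m/s² = kg·m·s⁻² (force = mass × acceleration).
So N⁻² = kg⁻²·m⁻²·s⁴.
Pa = N/m² (pressure = force per area),
    = kg·m⁻¹·s⁻².
So Pa² = kg²·m⁻²·s⁻⁴.
Combining: A⁻¹·T·Hz⁻²·N⁻²·Pa² = A⁻¹ · (kg·s⁻²·A⁻¹) · s² · (kg⁻²·m⁻²·s⁴) · (kg²·m⁻²·s⁻⁴) = kg·m⁻⁴·A⁻².
The exponent of m is -4.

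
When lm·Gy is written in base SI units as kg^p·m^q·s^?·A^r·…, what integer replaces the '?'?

-2

lm = cd·sr = cd (luminous flux; sr is dimensionless).
Gy = J/kg (absorbed dose = energy per mass),
    = m²·s⁻².
Combining: lm·Gy = cd · (m²·s⁻²) = m²·s⁻²·cd.
The exponent of s is -2.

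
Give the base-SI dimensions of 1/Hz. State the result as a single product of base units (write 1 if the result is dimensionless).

Hz = s⁻¹.
So Hz⁻¹ = s.

s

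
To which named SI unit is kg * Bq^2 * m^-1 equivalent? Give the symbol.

Bq = 1/s = s⁻¹ (activity is decays per second).
So Bq² = s⁻².
Combining: kg·Bq²·m⁻¹ = kg · s⁻² · m⁻¹ = kg·m⁻¹·s⁻².
kg·m⁻¹·s⁻² is the base-SI form of the pascal.

Pa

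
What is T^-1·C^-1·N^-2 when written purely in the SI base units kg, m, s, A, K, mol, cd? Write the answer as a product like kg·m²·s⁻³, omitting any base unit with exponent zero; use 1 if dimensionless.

kg⁻³·m⁻²·s⁵

T = Wb/m² (flux density = flux per area),
    = kg·s⁻²·A⁻¹.
So T⁻¹ = kg⁻¹·s²·A.
C = A·s = s·A (charge = current × time).
So C⁻¹ = s⁻¹·A⁻¹.
N = kg·m/s² = kg·m·s⁻² (force = mass × acceleration).
So N⁻² = kg⁻²·m⁻²·s⁴.
Combining: T⁻¹·C⁻¹·N⁻² = (kg⁻¹·s²·A) · (s⁻¹·A⁻¹) · (kg⁻²·m⁻²·s⁴) = kg⁻³·m⁻²·s⁵.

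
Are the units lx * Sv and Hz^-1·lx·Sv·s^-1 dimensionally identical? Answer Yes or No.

Left side:
  lx = m⁻²·cd.
  Sv = m²·s⁻².
  Combining: lx·Sv = (m⁻²·cd) · (m²·s⁻²) = s⁻²·cd.
Right side:
  Hz = 1/s = s⁻¹ (frequency is cycles per second).
  So Hz⁻¹ = s.
  lx = lm/m² (illuminance = luminous flux per area),
      = m⁻²·cd.
  Sv = J/kg (equivalent dose = energy per mass),
      = m²·s⁻².
  Combining: Hz⁻¹·lx·Sv·s⁻¹ = s · (m⁻²·cd) · (m²·s⁻²) · s⁻¹ = s⁻²·cd.
Both reduce to s⁻²·cd.

Yes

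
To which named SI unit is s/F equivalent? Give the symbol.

Ω

F = C/V (capacitance = charge per voltage),
    = A·s/(kg·m²·s⁻³·A⁻¹) (substituting C and V),
    = kg⁻¹·m⁻²·s⁴·A².
So F⁻¹ = kg·m²·s⁻⁴·A⁻².
Combining: s·F⁻¹ = s · (kg·m²·s⁻⁴·A⁻²) = kg·m²·s⁻³·A⁻².
kg·m²·s⁻³·A⁻² is the base-SI form of the ohm.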